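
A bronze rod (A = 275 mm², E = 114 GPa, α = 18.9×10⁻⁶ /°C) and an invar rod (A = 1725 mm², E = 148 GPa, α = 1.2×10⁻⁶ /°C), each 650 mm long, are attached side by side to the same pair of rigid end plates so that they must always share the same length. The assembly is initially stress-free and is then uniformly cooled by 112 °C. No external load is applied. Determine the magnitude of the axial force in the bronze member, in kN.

P ≈ 55.4 kN (tensile in the bronze)

The bronze has the larger α, so on cooling it would change length more than the invar if both were free. The rigid plates force a common final length, so the bronze is put into tension and the invar into compression, with equal and opposite forces P (no external load).
Setting the final lengths equal and cancelling L: (α₁ − α₂)ΔT = P/(A₁E₁) + P/(A₂E₂).
|α₁ − α₂|·ΔT = 17.7×10⁻⁶ × 112 = 0.001982.
1/(A₁E₁) + 1/(A₂E₂) = 1/(275×114×10³) + 1/(1725×148×10³) = 3.581×10⁻⁸ N⁻¹.
P = 0.001982 / 3.581×10⁻⁸ = 55350 N = 55.35 kN.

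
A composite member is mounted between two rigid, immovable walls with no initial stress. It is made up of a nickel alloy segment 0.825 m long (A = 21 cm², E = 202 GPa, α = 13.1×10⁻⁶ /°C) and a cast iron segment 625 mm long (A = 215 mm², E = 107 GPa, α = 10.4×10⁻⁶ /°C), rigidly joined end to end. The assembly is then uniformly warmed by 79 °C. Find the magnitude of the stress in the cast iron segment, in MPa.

With the walls removed the bar would change length by δ_free = Σ αᵢΔT Lᵢ = 13.1×10⁻⁶×79×825 + 10.4×10⁻⁶×79×625 = 1.367 mm.
The walls prevent any net length change, so an axial force P (same in every segment) develops. Compatibility: P · Σ Lᵢ/(AᵢEᵢ) = δ_free.
The series flexibility is Σ Lᵢ/(AᵢEᵢ) = 825/(2100×202×10³) + 625/(215×107×10³) = 2.911×10⁻⁵ mm/N.
Hence P = δ_free / Σ(L/AE) = 1.367/2.911×10⁻⁵ = 46.97 kN (compressive).
σ_{cast iron} = P / A = 46970 / 215 = 218.4 MPa.

σ ≈ 218 MPa (compressive)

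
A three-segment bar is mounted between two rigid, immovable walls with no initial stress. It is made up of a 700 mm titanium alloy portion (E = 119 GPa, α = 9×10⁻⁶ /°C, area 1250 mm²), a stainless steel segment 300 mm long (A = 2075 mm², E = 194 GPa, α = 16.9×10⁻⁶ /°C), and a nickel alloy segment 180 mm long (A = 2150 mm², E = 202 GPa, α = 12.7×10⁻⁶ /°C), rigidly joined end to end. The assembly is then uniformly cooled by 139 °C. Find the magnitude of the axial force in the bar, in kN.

P ≈ 324 kN (tensile)

If the supports were absent, the total length change would be Σ αᵢΔT Lᵢ = 9×10⁻⁶×139×700 + 16.9×10⁻⁶×139×300 + 12.7×10⁻⁶×139×180 = 1.898 mm.
Since the ends are fixed, an axial force P builds up, equal in every segment, with P · Σ Lᵢ/(AᵢEᵢ) = δ_free.
The series flexibility is Σ Lᵢ/(AᵢEᵢ) = 700/(1250×119×10³) + 300/(2075×194×10³) + 180/(2150×202×10³) = 5.866×10⁻⁶ mm/N.
P = 1.898 / 5.866×10⁻⁶ = 323600 N = 323.6 kN, tensile.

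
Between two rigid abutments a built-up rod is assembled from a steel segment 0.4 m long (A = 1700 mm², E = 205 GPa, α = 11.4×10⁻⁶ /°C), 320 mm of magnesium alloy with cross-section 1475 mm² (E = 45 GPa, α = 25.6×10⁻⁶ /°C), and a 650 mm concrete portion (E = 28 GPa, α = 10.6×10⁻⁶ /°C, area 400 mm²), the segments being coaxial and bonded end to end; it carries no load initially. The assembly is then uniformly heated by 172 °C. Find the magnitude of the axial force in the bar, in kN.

P ≈ 52.8 kN (compressive)

With the walls removed the bar would change length by δ_free = Σ αᵢΔT Lᵢ = 11.4×10⁻⁶×172×400 + 25.6×10⁻⁶×172×320 + 10.6×10⁻⁶×172×650 = 3.378 mm.
The rigid supports impose zero overall length change; the single axial force P common to all segments must satisfy P Σ Lᵢ/(AᵢEᵢ) = δ_free.
The series flexibility is Σ Lᵢ/(AᵢEᵢ) = 400/(1700×205×10³) + 320/(1475×45×10³) + 650/(400×28×10³) = 6.4×10⁻⁵ mm/N.
So P = 3.378 / 6.4×10⁻⁵ = 52.78 kN, compressive.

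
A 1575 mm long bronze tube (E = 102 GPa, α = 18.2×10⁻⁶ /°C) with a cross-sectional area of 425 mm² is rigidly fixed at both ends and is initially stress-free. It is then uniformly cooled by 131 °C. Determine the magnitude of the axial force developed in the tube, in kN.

With zero net strain, σ = E·αΔT = 102 GPa × 18.2×10⁻⁶ × 131 = 243.2 MPa.
Then P = σA = 243.2 × 425 mm² = 103.4 kN, tensile.

P ≈ 103 kN (tensile)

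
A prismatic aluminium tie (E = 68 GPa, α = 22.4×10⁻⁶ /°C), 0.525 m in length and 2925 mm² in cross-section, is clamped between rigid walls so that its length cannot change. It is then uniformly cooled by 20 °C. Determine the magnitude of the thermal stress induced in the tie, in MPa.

Because both ends are immovable the net strain is zero, and the suppressed thermal strain is αΔT = 22.4×10⁻⁶ × 20 = 448×10⁻⁶.
The stress required to suppress this strain is σ = Eε = 68×10³ × 448×10⁻⁶ = 30.46 MPa, tensile since the tie is trying to contract.

σ ≈ 30.5 MPa (tensile)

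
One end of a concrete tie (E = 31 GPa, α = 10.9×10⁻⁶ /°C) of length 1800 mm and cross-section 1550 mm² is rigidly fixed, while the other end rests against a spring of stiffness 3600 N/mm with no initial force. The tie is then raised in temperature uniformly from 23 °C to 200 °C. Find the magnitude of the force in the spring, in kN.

P ≈ 11 kN

If the spring were absent the tie would lengthen by αΔT L = 10.9×10⁻⁶ × 177 × 1800 = 3.473 mm.
Let P be the compressive force at the spring. The tie shortens elastically by PL/(AE) and the spring compresses by P/k; together these equal δ_free.
P [ L/(AE) + 1/k ] = δ_free → P [ 1800/(1550×31×10³) + 1/(3600) ] = 3.473.
P = 3.473 / 0.0003152 = 11020 N.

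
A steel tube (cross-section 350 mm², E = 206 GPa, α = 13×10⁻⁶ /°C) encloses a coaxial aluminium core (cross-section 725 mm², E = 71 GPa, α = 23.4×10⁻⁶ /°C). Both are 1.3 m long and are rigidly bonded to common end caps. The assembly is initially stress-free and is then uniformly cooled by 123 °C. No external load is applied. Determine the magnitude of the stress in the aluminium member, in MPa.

σ ≈ 53 MPa (tensile)

The aluminium has the larger α, so on cooling it would change length more than the steel if both were free. The rigid plates force a common final length, so the aluminium is put into tension and the steel into compression, with equal and opposite forces P (no external load).
Equating the net (thermal + elastic) strains gives |α₁ − α₂|·ΔT = P·[1/(A₁E₁) + 1/(A₂E₂)].
|α₁ − α₂|·ΔT = 10.4×10⁻⁶ × 123 = 0.001279.
1/(A₁E₁) + 1/(A₂E₂) = 1/(350×206×10³) + 1/(725×71×10³) = 3.33×10⁻⁸ N⁻¹.
So P = 0.001279 / 3.33×10⁻⁸ = 38.42 kN.
σ_{aluminium} = P/A₂ = 38420/725 = 52.99 MPa, tensile.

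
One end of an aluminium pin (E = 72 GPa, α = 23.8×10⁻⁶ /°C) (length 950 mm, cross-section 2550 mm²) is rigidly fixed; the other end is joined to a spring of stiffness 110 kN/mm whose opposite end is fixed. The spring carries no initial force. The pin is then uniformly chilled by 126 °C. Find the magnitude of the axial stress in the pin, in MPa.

σ ≈ 78.3 MPa (tensile)

The unrestrained thermal change is αΔT L = 23.8×10⁻⁶ × 126 × 950 = 2.849 mm.
With a force P in the spring, the elastic change of the pin is PL/(AE) and that of the spring is P/k; compatibility requires their sum to equal δ_free.
So P = δ_free / [L/(AE) + 1/k] = 2.849 / [ 950/(2550×72×10³) + 1/(110×10³) ].
P = 2.849 / 1.427×10⁻⁵ = 199700 N.
σ = P/A = 199700/2550 = 78.32 MPa.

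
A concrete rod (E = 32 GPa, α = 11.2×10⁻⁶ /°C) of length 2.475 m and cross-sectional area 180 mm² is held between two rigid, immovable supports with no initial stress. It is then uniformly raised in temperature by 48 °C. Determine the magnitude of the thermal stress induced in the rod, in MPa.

σ ≈ 17.2 MPa (compressive)

The supports are rigid, so the total axial strain is zero. The restrained thermal strain is ε = αΔT = 11.2×10⁻⁶ × 48 = 537.6×10⁻⁶.
σ = EαΔT = 32×10³ × 11.2×10⁻⁶ × 48 = 17.2 MPa (compressive; the rod is trying to expand).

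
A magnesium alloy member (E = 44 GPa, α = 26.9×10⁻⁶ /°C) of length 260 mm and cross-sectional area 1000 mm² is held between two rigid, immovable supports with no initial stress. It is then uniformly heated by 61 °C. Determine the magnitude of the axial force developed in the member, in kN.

With zero net strain, σ = E·αΔT = 44 GPa × 26.9×10⁻⁶ × 61 = 72.2 MPa.
P = AEαΔT = 1000 × 44×10³ × 26.9×10⁻⁶ × 61 = 72.2 kN (compressive).

P ≈ 72.2 kN (compressive)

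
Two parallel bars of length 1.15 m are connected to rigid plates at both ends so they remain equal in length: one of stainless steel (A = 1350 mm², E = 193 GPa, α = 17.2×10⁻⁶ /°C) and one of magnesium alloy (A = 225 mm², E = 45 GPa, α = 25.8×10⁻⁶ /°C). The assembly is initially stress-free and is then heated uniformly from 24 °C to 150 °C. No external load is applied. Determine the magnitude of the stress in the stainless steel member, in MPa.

Equilibrium of a rigid end plate with no external load gives equal and opposite internal forces ±P in the two members. Since α_{magnesium alloy} > α_{stainless steel}, heating drives the magnesium alloy into compression and the stainless steel into tension.
Setting the final lengths equal and cancelling L: (α₁ − α₂)ΔT = P/(A₁E₁) + P/(A₂E₂).
|α₁ − α₂|·ΔT = 8.6×10⁻⁶ × 126 = 0.001084.
1/(A₁E₁) + 1/(A₂E₂) = 1/(1350×193×10³) + 1/(225×45×10³) = 1.026×10⁻⁷ N⁻¹.
So P = 0.001084 / 1.026×10⁻⁷ = 10.56 kN.
σ_{stainless steel} = P/A₁ = 10560/1350 = 7.823 MPa, tensile.

σ ≈ 7.82 MPa (tensile)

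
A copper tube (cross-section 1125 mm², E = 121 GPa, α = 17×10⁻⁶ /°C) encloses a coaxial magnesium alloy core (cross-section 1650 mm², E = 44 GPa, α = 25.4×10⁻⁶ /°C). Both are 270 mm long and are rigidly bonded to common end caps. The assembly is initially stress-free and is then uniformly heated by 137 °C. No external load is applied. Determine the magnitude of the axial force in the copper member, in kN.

Equilibrium of a rigid end plate with no external load gives equal and opposite internal forces ±P in the two members. Since α_{magnesium alloy} > α_{copper}, heating drives the magnesium alloy into compression and the copper into tension.
Compatibility of the two members (thermal + elastic change equal): (α₁ − α₂)ΔT = P·[1/(A₁E₁) + 1/(A₂E₂)].
|α₁ − α₂|·ΔT = 8.4×10⁻⁶ × 137 = 0.001151.
1/(A₁E₁) + 1/(A₂E₂) = 1/(1125×121×10³) + 1/(1650×44×10³) = 2.112×10⁻⁸ N⁻¹.
P = 0.001151 / 2.112×10⁻⁸ = 54490 N = 54.49 kN.

P ≈ 54.5 kN (tensile in the copper)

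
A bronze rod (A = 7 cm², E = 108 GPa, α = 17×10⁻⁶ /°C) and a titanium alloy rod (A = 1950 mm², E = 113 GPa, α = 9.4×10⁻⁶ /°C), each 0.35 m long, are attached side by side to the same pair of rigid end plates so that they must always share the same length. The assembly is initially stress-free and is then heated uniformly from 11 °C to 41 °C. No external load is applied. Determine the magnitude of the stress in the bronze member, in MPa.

σ ≈ 18.3 MPa (compressive)

Both members must finish at the same length. With the larger α, the bronze tends to over-expand; the plates restrain it, putting the bronze in compression and the titanium alloy in tension. With no external load the two internal forces are equal and opposite, magnitude P.
Compatibility of the two members (thermal + elastic change equal): (α₁ − α₂)ΔT = P·[1/(A₁E₁) + 1/(A₂E₂)].
|α₁ − α₂|·ΔT = 7.6×10⁻⁶ × 30 = 0.000228.
1/(A₁E₁) + 1/(A₂E₂) = 1/(700×108×10³) + 1/(1950×113×10³) = 1.777×10⁻⁸ N⁻¹.
So P = 0.000228 / 1.777×10⁻⁸ = 12.83 kN.
σ_{bronze} = P/A₁ = 12830/700 = 18.33 MPa, compressive.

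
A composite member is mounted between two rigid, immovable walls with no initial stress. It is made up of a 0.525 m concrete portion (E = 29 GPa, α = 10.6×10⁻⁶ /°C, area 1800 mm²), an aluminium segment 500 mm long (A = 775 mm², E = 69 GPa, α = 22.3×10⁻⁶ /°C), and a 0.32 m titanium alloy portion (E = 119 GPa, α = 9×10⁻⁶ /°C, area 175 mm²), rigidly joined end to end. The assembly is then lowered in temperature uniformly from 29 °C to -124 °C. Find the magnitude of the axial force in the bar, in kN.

P ≈ 86.2 kN (tensile)

If the supports were absent, the total length change would be Σ αᵢΔT Lᵢ = 10.6×10⁻⁶×153×525 + 22.3×10⁻⁶×153×500 + 9×10⁻⁶×153×320 = 2.998 mm.
Since the ends are fixed, an axial force P builds up, equal in every segment, with P · Σ Lᵢ/(AᵢEᵢ) = δ_free.
Σ Lᵢ/(AᵢEᵢ) = 525/(1800×29×10³) + 500/(775×69×10³) + 320/(175×119×10³) = 3.477×10⁻⁵ mm/N.
P = 2.998 / 3.477×10⁻⁵ = 86220 N = 86.22 kN, tensile.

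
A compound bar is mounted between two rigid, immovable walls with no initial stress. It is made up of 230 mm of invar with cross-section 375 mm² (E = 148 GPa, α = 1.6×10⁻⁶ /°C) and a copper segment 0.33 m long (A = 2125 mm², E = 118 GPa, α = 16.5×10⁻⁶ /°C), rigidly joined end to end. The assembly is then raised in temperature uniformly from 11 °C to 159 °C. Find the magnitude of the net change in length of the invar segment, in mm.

|ΔL| ≈ 0.598 mm

Free thermal expansion of the whole bar: Σ αᵢΔT Lᵢ = 1.6×10⁻⁶×148×230 + 16.5×10⁻⁶×148×330 = 0.8603 mm.
Since the ends are fixed, an axial force P builds up, equal in every segment, with P · Σ Lᵢ/(AᵢEᵢ) = δ_free.
The series flexibility is Σ Lᵢ/(AᵢEᵢ) = 230/(375×148×10³) + 330/(2125×118×10³) = 5.46×10⁻⁶ mm/N.
So P = 0.8603 / 5.46×10⁻⁶ = 157.6 kN, compressive.
For the invar segment, free thermal change = 1.6×10⁻⁶×148×230 = 0.05446 mm and elastic change from P = 157600×230/(375×148×10³) = 0.653 mm; these oppose, so the net change is 0.598 mm (segment shortens).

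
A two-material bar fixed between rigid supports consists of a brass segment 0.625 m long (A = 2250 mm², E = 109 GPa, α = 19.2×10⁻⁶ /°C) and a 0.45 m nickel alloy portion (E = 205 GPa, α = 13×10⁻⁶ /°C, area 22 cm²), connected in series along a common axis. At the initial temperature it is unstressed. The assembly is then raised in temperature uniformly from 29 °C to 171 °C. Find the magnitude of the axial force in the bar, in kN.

Free thermal expansion of the whole bar: Σ αᵢΔT Lᵢ = 19.2×10⁻⁶×142×625 + 13×10⁻⁶×142×450 = 2.535 mm.
The walls prevent any net length change, so an axial force P (same in every segment) develops. Compatibility: P · Σ Lᵢ/(AᵢEᵢ) = δ_free.
The series flexibility is Σ Lᵢ/(AᵢEᵢ) = 625/(2250×109×10³) + 450/(2200×205×10³) = 3.546×10⁻⁶ mm/N.
So P = 2.535 / 3.546×10⁻⁶ = 714.8 kN, compressive.

P ≈ 715 kN (compressive)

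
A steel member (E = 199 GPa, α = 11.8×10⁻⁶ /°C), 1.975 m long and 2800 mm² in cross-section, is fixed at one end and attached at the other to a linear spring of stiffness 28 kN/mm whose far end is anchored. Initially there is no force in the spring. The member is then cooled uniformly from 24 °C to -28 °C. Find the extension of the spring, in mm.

δ ≈ 1.1 mm

The unrestrained thermal change is αΔT L = 11.8×10⁻⁶ × 52 × 1975 = 1.212 mm.
With a force P in the spring, the elastic change of the member is PL/(AE) and that of the spring is P/k; compatibility requires their sum to equal δ_free.
So P = δ_free / [L/(AE) + 1/k] = 1.212 / [ 1975/(2800×199×10³) + 1/(28×10³) ].
P = 1.212 / 3.926×10⁻⁵ = 30870 N.
Spring extension = P/k = 30870/(28×10³) = 1.102 mm.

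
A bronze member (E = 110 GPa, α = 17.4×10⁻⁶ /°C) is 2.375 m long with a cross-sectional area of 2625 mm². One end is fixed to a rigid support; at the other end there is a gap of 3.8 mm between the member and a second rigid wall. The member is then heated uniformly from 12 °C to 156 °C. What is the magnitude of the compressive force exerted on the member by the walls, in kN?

If the wall were absent the member would grow by αΔT L = 17.4×10⁻⁶ × 144 × 2375 = 5.951 mm.
This exceeds the 3.8 mm gap, so the wall pushes back. The portion of expansion that must be recovered elastically is δ_free − gap = 5.951 − 3.8 = 2.151 mm.
That suppressed elongation corresponds to σ = E·Δ/L = 110×10³ × 2.151/2375 = 99.62 MPa.
Force on the wall = σA = 99.62 × 2625 mm² = 261.5 kN.

P ≈ 261 kN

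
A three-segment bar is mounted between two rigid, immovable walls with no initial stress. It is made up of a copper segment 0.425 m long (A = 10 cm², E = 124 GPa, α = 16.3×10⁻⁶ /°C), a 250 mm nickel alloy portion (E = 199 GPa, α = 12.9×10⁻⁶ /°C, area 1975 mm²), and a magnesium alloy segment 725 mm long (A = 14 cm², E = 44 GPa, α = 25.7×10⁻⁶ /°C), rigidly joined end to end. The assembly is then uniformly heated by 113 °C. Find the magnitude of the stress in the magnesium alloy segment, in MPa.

Free thermal expansion of the whole bar: Σ αᵢΔT Lᵢ = 16.3×10⁻⁶×113×425 + 12.9×10⁻⁶×113×250 + 25.7×10⁻⁶×113×725 = 3.253 mm.
Since the ends are fixed, an axial force P builds up, equal in every segment, with P · Σ Lᵢ/(AᵢEᵢ) = δ_free.
The series flexibility is Σ Lᵢ/(AᵢEᵢ) = 425/(1000×124×10³) + 250/(1975×199×10³) + 725/(1400×44×10³) = 1.583×10⁻⁵ mm/N.
P = 3.253 / 1.583×10⁻⁵ = 205400 N = 205.4 kN, compressive.
σ_{magnesium alloy} = P / A = 205400 / 1400 = 146.7 MPa.

σ ≈ 147 MPa (compressive)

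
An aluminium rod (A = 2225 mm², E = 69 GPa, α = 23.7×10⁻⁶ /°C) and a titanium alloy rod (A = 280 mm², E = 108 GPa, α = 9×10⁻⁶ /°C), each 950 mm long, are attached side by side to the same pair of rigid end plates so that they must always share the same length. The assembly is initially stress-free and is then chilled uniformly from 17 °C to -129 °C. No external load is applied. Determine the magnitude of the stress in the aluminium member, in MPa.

σ ≈ 24.4 MPa (tensile)

Equilibrium of a rigid end plate with no external load gives equal and opposite internal forces ±P in the two members. Since α_{aluminium} > α_{titanium alloy}, cooling drives the aluminium into tension and the titanium alloy into compression.
Compatibility of the two members (thermal + elastic change equal): (α₁ − α₂)ΔT = P·[1/(A₁E₁) + 1/(A₂E₂)].
|α₁ − α₂|·ΔT = 14.7×10⁻⁶ × 146 = 0.002146.
1/(A₁E₁) + 1/(A₂E₂) = 1/(2225×69×10³) + 1/(280×108×10³) = 3.958×10⁻⁸ N⁻¹.
P = 0.002146 / 3.958×10⁻⁸ = 54220 N = 54.22 kN.
σ_{aluminium} = P/A₁ = 54220/2225 = 24.37 MPa, tensile.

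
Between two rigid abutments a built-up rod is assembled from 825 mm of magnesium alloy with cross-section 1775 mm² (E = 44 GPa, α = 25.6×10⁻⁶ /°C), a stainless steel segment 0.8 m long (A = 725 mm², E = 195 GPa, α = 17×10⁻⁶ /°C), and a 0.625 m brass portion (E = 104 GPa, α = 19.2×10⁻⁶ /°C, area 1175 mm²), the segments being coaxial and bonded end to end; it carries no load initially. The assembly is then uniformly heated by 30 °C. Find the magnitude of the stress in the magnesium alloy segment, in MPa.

σ ≈ 37 MPa (compressive)

If the supports were absent, the total length change would be Σ αᵢΔT Lᵢ = 25.6×10⁻⁶×30×825 + 17×10⁻⁶×30×800 + 19.2×10⁻⁶×30×625 = 1.402 mm.
The rigid supports impose zero overall length change; the single axial force P common to all segments must satisfy P Σ Lᵢ/(AᵢEᵢ) = δ_free.
Σ Lᵢ/(AᵢEᵢ) = 825/(1775×44×10³) + 800/(725×195×10³) + 625/(1175×104×10³) = 2.134×10⁻⁵ mm/N.
P = 1.402 / 2.134×10⁻⁵ = 65690 N = 65.69 kN, compressive.
σ_{magnesium alloy} = P / A = 65690 / 1775 = 37.01 MPa.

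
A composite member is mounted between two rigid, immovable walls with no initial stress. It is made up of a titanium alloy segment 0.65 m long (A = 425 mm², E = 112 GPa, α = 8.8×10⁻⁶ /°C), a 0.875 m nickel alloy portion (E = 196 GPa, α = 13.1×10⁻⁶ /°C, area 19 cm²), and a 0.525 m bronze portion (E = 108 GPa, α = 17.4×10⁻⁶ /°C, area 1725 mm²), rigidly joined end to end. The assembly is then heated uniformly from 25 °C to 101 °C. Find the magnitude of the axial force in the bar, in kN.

With the walls removed the bar would change length by δ_free = Σ αᵢΔT Lᵢ = 8.8×10⁻⁶×76×650 + 13.1×10⁻⁶×76×875 + 17.4×10⁻⁶×76×525 = 2 mm.
The walls prevent any net length change, so an axial force P (same in every segment) develops. Compatibility: P · Σ Lᵢ/(AᵢEᵢ) = δ_free.
The series flexibility is Σ Lᵢ/(AᵢEᵢ) = 650/(425×112×10³) + 875/(1900×196×10³) + 525/(1725×108×10³) = 1.882×10⁻⁵ mm/N.
Hence P = δ_free / Σ(L/AE) = 2/1.882×10⁻⁵ = 106.3 kN (compressive).

P ≈ 106 kN (compressive)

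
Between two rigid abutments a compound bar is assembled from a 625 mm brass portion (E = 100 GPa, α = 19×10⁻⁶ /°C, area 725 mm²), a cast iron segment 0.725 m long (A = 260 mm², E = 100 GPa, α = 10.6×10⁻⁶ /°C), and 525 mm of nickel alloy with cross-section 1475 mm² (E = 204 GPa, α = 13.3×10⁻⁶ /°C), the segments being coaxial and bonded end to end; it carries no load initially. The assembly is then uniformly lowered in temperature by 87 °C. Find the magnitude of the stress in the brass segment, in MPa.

σ ≈ 83.3 MPa (tensile)

Free thermal contraction of the whole bar: Σ αᵢΔT Lᵢ = 19×10⁻⁶×87×625 + 10.6×10⁻⁶×87×725 + 13.3×10⁻⁶×87×525 = 2.309 mm.
Since the ends are fixed, an axial force P builds up, equal in every segment, with P · Σ Lᵢ/(AᵢEᵢ) = δ_free.
The series flexibility is Σ Lᵢ/(AᵢEᵢ) = 625/(725×100×10³) + 725/(260×100×10³) + 525/(1475×204×10³) = 3.825×10⁻⁵ mm/N.
P = 2.309 / 3.825×10⁻⁵ = 60370 N = 60.37 kN, tensile.
σ_{brass} = P / A = 60370 / 725 = 83.27 MPa.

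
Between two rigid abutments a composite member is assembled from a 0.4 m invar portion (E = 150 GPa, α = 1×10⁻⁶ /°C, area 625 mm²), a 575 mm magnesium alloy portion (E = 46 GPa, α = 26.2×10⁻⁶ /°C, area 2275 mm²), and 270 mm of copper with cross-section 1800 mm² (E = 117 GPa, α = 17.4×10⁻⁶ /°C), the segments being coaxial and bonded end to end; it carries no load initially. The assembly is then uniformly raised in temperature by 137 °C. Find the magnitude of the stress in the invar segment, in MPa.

With the walls removed the bar would change length by δ_free = Σ αᵢΔT Lᵢ = 1×10⁻⁶×137×400 + 26.2×10⁻⁶×137×575 + 17.4×10⁻⁶×137×270 = 2.762 mm.
The rigid supports impose zero overall length change; the single axial force P common to all segments must satisfy P Σ Lᵢ/(AᵢEᵢ) = δ_free.
The series flexibility is Σ Lᵢ/(AᵢEᵢ) = 400/(625×150×10³) + 575/(2275×46×10³) + 270/(1800×117×10³) = 1.104×10⁻⁵ mm/N.
So P = 2.762 / 1.104×10⁻⁵ = 250.1 kN, compressive.
σ_{invar} = P / A = 250100 / 625 = 400.2 MPa.

σ ≈ 400 MPa (compressive)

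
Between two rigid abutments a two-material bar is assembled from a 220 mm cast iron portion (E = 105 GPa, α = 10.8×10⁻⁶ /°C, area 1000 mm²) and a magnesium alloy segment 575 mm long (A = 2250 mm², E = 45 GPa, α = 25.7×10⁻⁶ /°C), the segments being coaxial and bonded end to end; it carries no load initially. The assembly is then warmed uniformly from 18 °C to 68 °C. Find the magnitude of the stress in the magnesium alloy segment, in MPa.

If the supports were absent, the total length change would be Σ αᵢΔT Lᵢ = 10.8×10⁻⁶×50×220 + 25.7×10⁻⁶×50×575 = 0.8577 mm.
The rigid supports impose zero overall length change; the single axial force P common to all segments must satisfy P Σ Lᵢ/(AᵢEᵢ) = δ_free.
The series flexibility is Σ Lᵢ/(AᵢEᵢ) = 220/(1000×105×10³) + 575/(2250×45×10³) = 7.774×10⁻⁶ mm/N.
So P = 0.8577 / 7.774×10⁻⁶ = 110.3 kN, compressive.
σ_{magnesium alloy} = P / A = 110300 / 2250 = 49.03 MPa.

σ ≈ 49 MPa (compressive)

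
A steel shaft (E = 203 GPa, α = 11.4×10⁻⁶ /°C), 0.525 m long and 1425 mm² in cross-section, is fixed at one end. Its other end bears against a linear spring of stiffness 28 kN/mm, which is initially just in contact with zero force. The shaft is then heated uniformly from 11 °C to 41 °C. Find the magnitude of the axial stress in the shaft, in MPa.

σ ≈ 3.36 MPa (compressive)

The unrestrained thermal change is αΔT L = 11.4×10⁻⁶ × 30 × 525 = 0.1795 mm.
Let P be the compressive force at the spring. The shaft shortens elastically by PL/(AE) and the spring compresses by P/k; together these equal δ_free.
P [ L/(AE) + 1/k ] = δ_free → P [ 525/(1425×203×10³) + 1/(28×10³) ] = 0.1795.
P = 0.1795 / 3.753×10⁻⁵ = 4784 N.
σ = P/A = 4784/1425 = 3.357 MPa.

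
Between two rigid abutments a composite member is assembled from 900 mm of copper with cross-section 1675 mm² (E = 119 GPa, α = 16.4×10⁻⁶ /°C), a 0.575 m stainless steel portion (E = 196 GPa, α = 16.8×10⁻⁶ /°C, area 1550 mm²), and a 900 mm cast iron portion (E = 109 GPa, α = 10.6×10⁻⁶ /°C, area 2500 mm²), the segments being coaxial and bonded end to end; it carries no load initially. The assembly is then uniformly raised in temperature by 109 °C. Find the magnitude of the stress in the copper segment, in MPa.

If the supports were absent, the total length change would be Σ αᵢΔT Lᵢ = 16.4×10⁻⁶×109×900 + 16.8×10⁻⁶×109×575 + 10.6×10⁻⁶×109×900 = 3.702 mm.
The walls prevent any net length change, so an axial force P (same in every segment) develops. Compatibility: P · Σ Lᵢ/(AᵢEᵢ) = δ_free.
The series flexibility is Σ Lᵢ/(AᵢEᵢ) = 900/(1675×119×10³) + 575/(1550×196×10³) + 900/(2500×109×10³) = 9.711×10⁻⁶ mm/N.
P = 3.702 / 9.711×10⁻⁶ = 381200 N = 381.2 kN, compressive.
σ_{copper} = P / A = 381200 / 1675 = 227.6 MPa.

σ ≈ 228 MPa (compressive)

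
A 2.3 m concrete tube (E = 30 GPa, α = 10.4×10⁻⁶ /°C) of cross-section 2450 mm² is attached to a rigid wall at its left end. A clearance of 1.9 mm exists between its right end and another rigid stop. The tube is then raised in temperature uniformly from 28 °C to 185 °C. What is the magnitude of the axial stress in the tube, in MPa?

Free thermal elongation = αΔT L = 10.4×10⁻⁶ × 157 × 2300 = 3.755 mm.
The gap closes (δ_free > 1.9 mm) and the wall then resists a further 3.755 − 1.9 = 1.855 mm of expansion.
That suppressed elongation corresponds to σ = E·Δ/L = 30×10³ × 1.855/2300 = 24.2 MPa.

σ ≈ 24.2 MPa (compressive)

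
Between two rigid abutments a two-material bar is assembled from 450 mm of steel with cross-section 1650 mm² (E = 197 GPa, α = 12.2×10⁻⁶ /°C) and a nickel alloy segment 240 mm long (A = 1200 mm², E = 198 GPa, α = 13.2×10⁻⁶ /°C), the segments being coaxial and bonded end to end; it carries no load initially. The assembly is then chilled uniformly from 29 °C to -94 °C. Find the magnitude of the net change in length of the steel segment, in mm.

|ΔL| ≈ 0.0596 mm

Free thermal contraction of the whole bar: Σ αᵢΔT Lᵢ = 12.2×10⁻⁶×123×450 + 13.2×10⁻⁶×123×240 = 1.065 mm.
The rigid supports impose zero overall length change; the single axial force P common to all segments must satisfy P Σ Lᵢ/(AᵢEᵢ) = δ_free.
The series flexibility is Σ Lᵢ/(AᵢEᵢ) = 450/(1650×197×10³) + 240/(1200×198×10³) = 2.395×10⁻⁶ mm/N.
So P = 1.065 / 2.395×10⁻⁶ = 444.7 kN, tensile.
For the steel segment, free thermal change = 12.2×10⁻⁶×123×450 = 0.6753 mm and elastic change from P = 444700×450/(1650×197×10³) = 0.6157 mm; these oppose, so the net change is 0.0596 mm (segment shortens).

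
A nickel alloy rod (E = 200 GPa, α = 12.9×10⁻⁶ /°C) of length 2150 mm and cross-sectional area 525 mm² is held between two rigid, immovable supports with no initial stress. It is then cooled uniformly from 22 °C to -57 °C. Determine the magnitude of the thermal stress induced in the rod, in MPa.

σ ≈ 204 MPa (tensile)

Because both ends are immovable the net strain is zero, and the suppressed thermal strain is αΔT = 12.9×10⁻⁶ × 79 = 1019.1×10⁻⁶.
Hence σ = E·αΔT = 200×10³ × 1019.1×10⁻⁶ = 203.8 MPa, tensile.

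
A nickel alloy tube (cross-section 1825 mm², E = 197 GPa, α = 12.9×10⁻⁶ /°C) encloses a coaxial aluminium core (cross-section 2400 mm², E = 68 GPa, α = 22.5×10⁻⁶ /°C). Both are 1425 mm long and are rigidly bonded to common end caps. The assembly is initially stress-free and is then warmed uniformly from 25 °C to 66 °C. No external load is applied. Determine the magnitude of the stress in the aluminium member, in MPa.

Equilibrium of a rigid end plate with no external load gives equal and opposite internal forces ±P in the two members. Since α_{aluminium} > α_{nickel alloy}, heating drives the aluminium into compression and the nickel alloy into tension.
Equating the net (thermal + elastic) strains gives |α₁ − α₂|·ΔT = P·[1/(A₁E₁) + 1/(A₂E₂)].
|α₁ − α₂|·ΔT = 9.6×10⁻⁶ × 41 = 0.0003936.
1/(A₁E₁) + 1/(A₂E₂) = 1/(1825×197×10³) + 1/(2400×68×10³) = 8.909×10⁻⁹ N⁻¹.
P = 0.0003936 / 8.909×10⁻⁹ = 44180 N = 44.18 kN.
σ_{aluminium} = P/A₂ = 44180/2400 = 18.41 MPa, compressive.

σ ≈ 18.4 MPa (compressive)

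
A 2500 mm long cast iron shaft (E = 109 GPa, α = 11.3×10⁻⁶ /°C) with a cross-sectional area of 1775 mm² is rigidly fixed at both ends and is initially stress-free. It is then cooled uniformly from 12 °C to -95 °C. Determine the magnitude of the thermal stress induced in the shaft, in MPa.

With length fixed, the mechanical strain must cancel the thermal strain αΔT = 11.3×10⁻⁶ × 107 = 1209.1×10⁻⁶.
σ = EαΔT = 109×10³ × 11.3×10⁻⁶ × 107 = 131.8 MPa (tensile; the shaft is trying to contract).

σ ≈ 132 MPa (tensile)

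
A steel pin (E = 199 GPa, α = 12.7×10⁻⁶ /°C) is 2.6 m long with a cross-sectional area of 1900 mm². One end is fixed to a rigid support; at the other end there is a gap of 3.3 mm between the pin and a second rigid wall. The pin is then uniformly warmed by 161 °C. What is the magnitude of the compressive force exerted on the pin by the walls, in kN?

Unrestrained expansion: δ_free = αΔT L = 12.7×10⁻⁶ × 161 × 2600 = 5.316 mm.
This exceeds the 3.3 mm gap, so the wall pushes back. The portion of expansion that must be recovered elastically is δ_free − gap = 5.316 − 3.3 = 2.016 mm.
That suppressed elongation corresponds to σ = E·Δ/L = 199×10³ × 2.016/2600 = 154.3 MPa.
Force on the wall = σA = 154.3 × 1900 mm² = 293.2 kN.

P ≈ 293 kN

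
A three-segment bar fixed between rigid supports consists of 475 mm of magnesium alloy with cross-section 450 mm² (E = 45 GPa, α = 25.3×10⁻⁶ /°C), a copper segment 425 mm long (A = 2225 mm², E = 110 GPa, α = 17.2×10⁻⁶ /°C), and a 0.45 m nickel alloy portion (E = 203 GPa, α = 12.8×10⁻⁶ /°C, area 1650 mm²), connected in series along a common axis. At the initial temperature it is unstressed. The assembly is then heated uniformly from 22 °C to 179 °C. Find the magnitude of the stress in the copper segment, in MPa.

With the walls removed the bar would change length by δ_free = Σ αᵢΔT Lᵢ = 25.3×10⁻⁶×157×475 + 17.2×10⁻⁶×157×425 + 12.8×10⁻⁶×157×450 = 3.939 mm.
The walls prevent any net length change, so an axial force P (same in every segment) develops. Compatibility: P · Σ Lᵢ/(AᵢEᵢ) = δ_free.
Σ Lᵢ/(AᵢEᵢ) = 475/(450×45×10³) + 425/(2225×110×10³) + 450/(1650×203×10³) = 2.654×10⁻⁵ mm/N.
So P = 3.939 / 2.654×10⁻⁵ = 148.4 kN, compressive.
σ_{copper} = P / A = 148400 / 2225 = 66.71 MPa.

σ ≈ 66.7 MPa (compressive)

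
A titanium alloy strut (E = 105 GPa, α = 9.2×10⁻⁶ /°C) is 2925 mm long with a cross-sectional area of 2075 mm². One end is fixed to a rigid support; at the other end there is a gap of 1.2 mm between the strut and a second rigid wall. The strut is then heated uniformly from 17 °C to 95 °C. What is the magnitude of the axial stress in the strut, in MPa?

σ ≈ 32.3 MPa (compressive)

Unrestrained expansion: δ_free = αΔT L = 9.2×10⁻⁶ × 78 × 2925 = 2.099 mm.
The gap closes (δ_free > 1.2 mm) and the wall then resists a further 2.099 − 1.2 = 0.899 mm of expansion.
Compatibility: PL/(AE) = 0.899 mm, so σ = P/A = E × (0.899/2925) = 32.27 MPa.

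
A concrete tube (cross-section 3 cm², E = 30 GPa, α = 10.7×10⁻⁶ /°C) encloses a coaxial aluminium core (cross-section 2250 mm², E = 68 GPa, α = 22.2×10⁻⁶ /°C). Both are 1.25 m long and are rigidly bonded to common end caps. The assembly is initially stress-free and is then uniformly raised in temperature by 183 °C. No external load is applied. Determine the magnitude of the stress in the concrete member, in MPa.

σ ≈ 59.6 MPa (tensile)

Both members must finish at the same length. With the larger α, the aluminium tends to over-expand; the plates restrain it, putting the aluminium in compression and the concrete in tension. With no external load the two internal forces are equal and opposite, magnitude P.
Equating the net (thermal + elastic) strains gives |α₁ − α₂|·ΔT = P·[1/(A₁E₁) + 1/(A₂E₂)].
|α₁ − α₂|·ΔT = 11.5×10⁻⁶ × 183 = 0.002105.
1/(A₁E₁) + 1/(A₂E₂) = 1/(300×30×10³) + 1/(2250×68×10³) = 1.176×10⁻⁷ N⁻¹.
P = 0.002105 / 1.176×10⁻⁷ = 17890 N = 17.89 kN.
σ_{concrete} = P/A₁ = 17890/300 = 59.63 MPa, tensile.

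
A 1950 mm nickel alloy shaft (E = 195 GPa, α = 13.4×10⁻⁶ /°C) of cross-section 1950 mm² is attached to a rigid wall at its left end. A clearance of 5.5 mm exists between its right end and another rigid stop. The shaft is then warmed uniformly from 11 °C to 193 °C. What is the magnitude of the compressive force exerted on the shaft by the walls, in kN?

If the wall were absent the shaft would grow by αΔT L = 13.4×10⁻⁶ × 182 × 1950 = 4.756 mm.
Since δ_free = 4.76 mm is less than the 5.5 mm gap, the shaft never touches the wall. No axial force develops.

P ≈ 0 kN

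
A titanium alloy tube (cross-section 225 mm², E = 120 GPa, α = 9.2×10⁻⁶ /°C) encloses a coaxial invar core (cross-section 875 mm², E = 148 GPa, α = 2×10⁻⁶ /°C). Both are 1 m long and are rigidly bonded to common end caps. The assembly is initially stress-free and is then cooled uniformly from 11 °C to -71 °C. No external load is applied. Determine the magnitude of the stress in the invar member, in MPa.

Equilibrium of a rigid end plate with no external load gives equal and opposite internal forces ±P in the two members. Since α_{titanium alloy} > α_{invar}, cooling drives the titanium alloy into tension and the invar into compression.
Setting the final lengths equal and cancelling L: (α₁ − α₂)ΔT = P/(A₁E₁) + P/(A₂E₂).
|α₁ − α₂|·ΔT = 7.2×10⁻⁶ × 82 = 0.0005904.
1/(A₁E₁) + 1/(A₂E₂) = 1/(225×120×10³) + 1/(875×148×10³) = 4.476×10⁻⁸ N⁻¹.
So P = 0.0005904 / 4.476×10⁻⁸ = 13.19 kN.
σ_{invar} = P/A₂ = 13190/875 = 15.08 MPa, compressive.

σ ≈ 15.1 MPa (compressive)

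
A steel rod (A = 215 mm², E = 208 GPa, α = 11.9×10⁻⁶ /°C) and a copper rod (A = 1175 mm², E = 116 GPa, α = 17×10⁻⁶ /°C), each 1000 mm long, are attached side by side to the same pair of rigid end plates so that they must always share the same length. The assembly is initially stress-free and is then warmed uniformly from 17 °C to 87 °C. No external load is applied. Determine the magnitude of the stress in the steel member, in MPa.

The copper has the larger α, so on heating it would change length more than the steel if both were free. The rigid plates force a common final length, so the copper is put into compression and the steel into tension, with equal and opposite forces P (no external load).
Equating the net (thermal + elastic) strains gives |α₁ − α₂|·ΔT = P·[1/(A₁E₁) + 1/(A₂E₂)].
|α₁ − α₂|·ΔT = 5.1×10⁻⁶ × 70 = 0.000357.
1/(A₁E₁) + 1/(A₂E₂) = 1/(215×208×10³) + 1/(1175×116×10³) = 2.97×10⁻⁸ N⁻¹.
So P = 0.000357 / 2.97×10⁻⁸ = 12.02 kN.
σ_{steel} = P/A₁ = 12020/215 = 55.91 MPa, tensile.

σ ≈ 55.9 MPa (tensile)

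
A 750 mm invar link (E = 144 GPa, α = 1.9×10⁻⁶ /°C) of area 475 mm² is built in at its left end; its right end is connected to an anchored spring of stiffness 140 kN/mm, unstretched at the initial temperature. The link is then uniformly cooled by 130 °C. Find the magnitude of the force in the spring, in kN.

The unrestrained thermal change is αΔT L = 1.9×10⁻⁶ × 130 × 750 = 0.1852 mm.
Let P be the tensile force in the spring. The link extends elastically by PL/(AE) and the spring stretches by P/k; together these equal δ_free.
So P = δ_free / [L/(AE) + 1/k] = 0.1852 / [ 750/(475×144×10³) + 1/(140×10³) ].
P = 0.1852 / 1.811×10⁻⁵ = 10230 N.

P ≈ 10.2 kN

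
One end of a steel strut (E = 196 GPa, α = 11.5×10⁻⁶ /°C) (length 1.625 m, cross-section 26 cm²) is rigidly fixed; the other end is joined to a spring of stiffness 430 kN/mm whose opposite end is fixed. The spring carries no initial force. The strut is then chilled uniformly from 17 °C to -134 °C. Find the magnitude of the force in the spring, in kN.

Free thermal contraction: δ_free = αΔT L = 11.5×10⁻⁶ × 151 × 1625 = 2.822 mm.
With a force P in the spring, the elastic change of the strut is PL/(AE) and that of the spring is P/k; compatibility requires their sum to equal δ_free.
So P = δ_free / [L/(AE) + 1/k] = 2.822 / [ 1625/(2600×196×10³) + 1/(430×10³) ].
P = 2.822 / 5.514×10⁻⁶ = 511700 N.

P ≈ 512 kN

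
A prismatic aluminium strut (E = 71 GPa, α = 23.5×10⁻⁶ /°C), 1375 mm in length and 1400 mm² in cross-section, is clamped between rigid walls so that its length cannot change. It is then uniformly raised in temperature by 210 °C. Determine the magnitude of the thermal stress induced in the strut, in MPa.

σ ≈ 350 MPa (compressive)

With length fixed, the mechanical strain must cancel the thermal strain αΔT = 23.5×10⁻⁶ × 210 = 4935×10⁻⁶.
σ = EαΔT = 71×10³ × 23.5×10⁻⁶ × 210 = 350.4 MPa (compressive; the strut is trying to expand).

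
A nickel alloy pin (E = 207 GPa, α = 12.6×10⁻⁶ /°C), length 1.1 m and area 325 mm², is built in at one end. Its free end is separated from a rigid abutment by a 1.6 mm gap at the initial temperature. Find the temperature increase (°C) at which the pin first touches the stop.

ΔT ≈ 115 °C

Contact occurs when the free expansion equals the gap: αΔT L = 1.6 mm.
ΔT = 1.6 / (12.6×10⁻⁶ × 1100) = 115.4 °C.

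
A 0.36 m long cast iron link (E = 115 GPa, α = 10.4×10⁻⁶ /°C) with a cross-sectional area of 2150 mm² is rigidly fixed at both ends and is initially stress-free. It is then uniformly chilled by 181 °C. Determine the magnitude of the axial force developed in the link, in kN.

P ≈ 465 kN (tensile)

The ends cannot move, so σ = EαΔT = 115×10³ × 10.4×10⁻⁶ × 181 = 216.5 MPa.
Then P = σA = 216.5 × 2150 mm² = 465.4 kN, tensile.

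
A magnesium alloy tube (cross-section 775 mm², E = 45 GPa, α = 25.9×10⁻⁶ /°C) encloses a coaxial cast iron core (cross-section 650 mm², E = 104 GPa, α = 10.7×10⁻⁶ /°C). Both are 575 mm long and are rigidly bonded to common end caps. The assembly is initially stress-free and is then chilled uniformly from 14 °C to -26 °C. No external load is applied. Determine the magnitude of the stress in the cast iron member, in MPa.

The magnesium alloy has the larger α, so on cooling it would change length more than the cast iron if both were free. The rigid plates force a common final length, so the magnesium alloy is put into tension and the cast iron into compression, with equal and opposite forces P (no external load).
Equating the net (thermal + elastic) strains gives |α₁ − α₂|·ΔT = P·[1/(A₁E₁) + 1/(A₂E₂)].
|α₁ − α₂|·ΔT = 15.2×10⁻⁶ × 40 = 0.000608.
1/(A₁E₁) + 1/(A₂E₂) = 1/(775×45×10³) + 1/(650×104×10³) = 4.347×10⁻⁸ N⁻¹.
P = 0.000608 / 4.347×10⁻⁸ = 13990 N = 13.99 kN.
σ_{cast iron} = P/A₂ = 13990/650 = 21.52 MPa, compressive.

σ ≈ 21.5 MPa (compressive)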